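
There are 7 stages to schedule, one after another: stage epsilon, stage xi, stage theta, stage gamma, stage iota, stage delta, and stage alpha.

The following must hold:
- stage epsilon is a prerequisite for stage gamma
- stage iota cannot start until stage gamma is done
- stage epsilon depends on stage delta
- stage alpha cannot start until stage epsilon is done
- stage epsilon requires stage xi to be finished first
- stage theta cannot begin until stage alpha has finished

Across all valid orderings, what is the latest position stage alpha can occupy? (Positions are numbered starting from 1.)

6

The only stage forced after stage alpha (directly or by a chain) is stage theta.
With 1 mandatory successor out of 7 stages total, the latest slot for stage alpha is 7−1 = 6, and it's reachable by doing all non-successors before stage alpha.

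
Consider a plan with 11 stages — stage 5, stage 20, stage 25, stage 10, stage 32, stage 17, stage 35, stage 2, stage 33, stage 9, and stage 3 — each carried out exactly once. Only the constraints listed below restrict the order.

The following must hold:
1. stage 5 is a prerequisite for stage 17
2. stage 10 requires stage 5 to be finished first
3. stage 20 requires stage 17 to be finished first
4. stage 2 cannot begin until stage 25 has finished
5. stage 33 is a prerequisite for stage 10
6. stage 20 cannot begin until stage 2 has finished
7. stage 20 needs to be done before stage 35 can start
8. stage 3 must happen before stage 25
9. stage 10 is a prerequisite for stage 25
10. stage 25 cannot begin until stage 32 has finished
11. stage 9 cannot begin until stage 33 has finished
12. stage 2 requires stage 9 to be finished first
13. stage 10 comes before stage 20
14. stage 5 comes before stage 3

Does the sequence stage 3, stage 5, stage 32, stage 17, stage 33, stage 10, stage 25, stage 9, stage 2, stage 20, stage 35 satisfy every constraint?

In the proposed order, stage 3 appears before stage 5.
Since stage 5 is required before stage 3, the ordering is invalid.

No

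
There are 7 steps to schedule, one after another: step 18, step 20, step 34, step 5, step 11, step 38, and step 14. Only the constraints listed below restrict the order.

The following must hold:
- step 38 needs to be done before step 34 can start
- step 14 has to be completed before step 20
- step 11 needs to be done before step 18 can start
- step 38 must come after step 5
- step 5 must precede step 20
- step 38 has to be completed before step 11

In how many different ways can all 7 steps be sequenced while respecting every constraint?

60

2 steps have no prerequisites (step 5, step 14), so any of them could come first.
Enumerating by repeatedly choosing an available step (one whose prerequisites are all placed) gives 60 distinct complete orderings.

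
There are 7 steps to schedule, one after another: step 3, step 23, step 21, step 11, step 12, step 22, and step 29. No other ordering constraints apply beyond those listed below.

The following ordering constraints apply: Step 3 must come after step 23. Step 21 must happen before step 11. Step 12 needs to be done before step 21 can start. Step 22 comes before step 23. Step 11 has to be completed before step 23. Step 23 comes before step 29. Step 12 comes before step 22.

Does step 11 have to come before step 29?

There is a constraint chain step 11 → step 23 → step 29.
Hence step 11 necessarily comes before step 29.

Yes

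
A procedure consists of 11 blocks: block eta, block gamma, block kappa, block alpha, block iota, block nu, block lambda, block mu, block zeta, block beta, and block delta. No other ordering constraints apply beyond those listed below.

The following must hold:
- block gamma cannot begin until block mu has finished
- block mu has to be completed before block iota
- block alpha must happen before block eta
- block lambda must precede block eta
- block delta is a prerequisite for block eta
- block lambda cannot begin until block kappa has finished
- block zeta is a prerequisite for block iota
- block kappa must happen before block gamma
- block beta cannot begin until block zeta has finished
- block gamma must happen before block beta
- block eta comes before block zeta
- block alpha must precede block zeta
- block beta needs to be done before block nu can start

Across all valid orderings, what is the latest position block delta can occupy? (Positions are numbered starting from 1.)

6

The blocks that are forced after block delta, directly or by a chain of constraints, are block eta, block iota, block nu, block zeta, block beta. That's 5 blocks.
With 5 mandatory successors out of 11 blocks total, the latest slot for block delta is 11−5 = 6, and it's reachable by doing all non-successors before block delta.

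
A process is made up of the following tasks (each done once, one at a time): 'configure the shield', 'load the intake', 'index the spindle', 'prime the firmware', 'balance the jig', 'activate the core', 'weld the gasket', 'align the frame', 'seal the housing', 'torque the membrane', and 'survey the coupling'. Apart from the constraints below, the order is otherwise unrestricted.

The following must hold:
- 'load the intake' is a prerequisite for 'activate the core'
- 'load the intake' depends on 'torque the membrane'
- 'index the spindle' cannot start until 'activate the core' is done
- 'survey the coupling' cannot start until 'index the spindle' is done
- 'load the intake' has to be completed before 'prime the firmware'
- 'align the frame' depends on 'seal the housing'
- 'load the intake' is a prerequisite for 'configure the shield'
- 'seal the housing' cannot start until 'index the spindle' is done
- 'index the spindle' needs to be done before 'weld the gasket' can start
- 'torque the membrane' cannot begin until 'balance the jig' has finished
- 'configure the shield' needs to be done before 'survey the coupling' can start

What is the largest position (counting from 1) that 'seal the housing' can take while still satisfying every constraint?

Following the constraints forward from 'seal the housing', its only required successor is 'align the frame'.
With 1 mandatory successor out of 11 tasks total, the latest slot for 'seal the housing' is 11−1 = 10, and it's reachable by doing all non-successors before 'seal the housing'.

10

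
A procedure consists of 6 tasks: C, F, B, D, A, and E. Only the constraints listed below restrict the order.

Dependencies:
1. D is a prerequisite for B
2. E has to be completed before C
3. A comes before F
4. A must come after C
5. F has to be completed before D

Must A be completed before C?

The constraints actually force C before A (via C → A), not the other way around.
So A never precedes C.

No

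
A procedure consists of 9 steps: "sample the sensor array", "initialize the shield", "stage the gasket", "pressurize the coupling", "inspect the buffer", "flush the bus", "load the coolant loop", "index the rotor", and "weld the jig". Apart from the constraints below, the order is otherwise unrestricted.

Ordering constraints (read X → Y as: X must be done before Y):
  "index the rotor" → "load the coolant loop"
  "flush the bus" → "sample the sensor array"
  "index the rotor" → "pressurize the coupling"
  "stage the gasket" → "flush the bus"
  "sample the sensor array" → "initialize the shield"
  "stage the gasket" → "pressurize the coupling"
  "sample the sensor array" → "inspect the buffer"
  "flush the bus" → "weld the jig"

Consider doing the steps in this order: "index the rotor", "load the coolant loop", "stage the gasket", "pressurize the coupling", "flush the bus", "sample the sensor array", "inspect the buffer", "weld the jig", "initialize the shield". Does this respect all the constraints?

Yes

Going through the constraints one by one, each required predecessor appears earlier in the sequence than its dependent — e.g. "flush the bus" (position 5) is before "weld the jig" (position 8), as required.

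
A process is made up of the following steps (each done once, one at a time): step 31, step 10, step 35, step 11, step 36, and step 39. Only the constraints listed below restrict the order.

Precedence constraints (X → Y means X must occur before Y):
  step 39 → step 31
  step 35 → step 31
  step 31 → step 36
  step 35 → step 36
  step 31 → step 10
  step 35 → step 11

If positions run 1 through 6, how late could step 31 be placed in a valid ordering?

The steps that are forced after step 31, directly or by a chain of constraints, are step 10, step 36. That's 2 steps.
So at least 2 steps follow step 31, putting step 31 no later than position 4. That position is achievable by scheduling everything else first.

4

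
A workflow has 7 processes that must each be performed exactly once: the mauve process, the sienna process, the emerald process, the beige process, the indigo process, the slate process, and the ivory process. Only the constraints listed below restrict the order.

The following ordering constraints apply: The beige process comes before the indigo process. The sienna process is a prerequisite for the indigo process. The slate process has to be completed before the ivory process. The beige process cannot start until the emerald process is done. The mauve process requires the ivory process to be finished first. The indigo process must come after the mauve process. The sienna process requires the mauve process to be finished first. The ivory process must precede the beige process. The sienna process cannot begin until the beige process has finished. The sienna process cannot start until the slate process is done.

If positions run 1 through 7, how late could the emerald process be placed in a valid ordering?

4

Every process that must follow the emerald process has to come after it. Tracing all chains starting from the emerald process, those processes are: the sienna process, the beige process, the indigo process — 3 in total.
With 3 mandatory successors out of 7 processes total, the latest slot for the emerald process is 7−3 = 4, and it's reachable by doing all non-successors before the emerald process.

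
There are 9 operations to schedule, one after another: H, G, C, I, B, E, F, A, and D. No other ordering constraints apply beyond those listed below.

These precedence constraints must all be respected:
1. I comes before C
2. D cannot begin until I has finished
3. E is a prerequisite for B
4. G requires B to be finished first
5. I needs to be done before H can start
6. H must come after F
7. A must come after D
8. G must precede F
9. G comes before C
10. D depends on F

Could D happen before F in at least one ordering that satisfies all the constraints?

No

The constraints give a chain F → D, which forces F before D.
So no valid ordering can have D before F.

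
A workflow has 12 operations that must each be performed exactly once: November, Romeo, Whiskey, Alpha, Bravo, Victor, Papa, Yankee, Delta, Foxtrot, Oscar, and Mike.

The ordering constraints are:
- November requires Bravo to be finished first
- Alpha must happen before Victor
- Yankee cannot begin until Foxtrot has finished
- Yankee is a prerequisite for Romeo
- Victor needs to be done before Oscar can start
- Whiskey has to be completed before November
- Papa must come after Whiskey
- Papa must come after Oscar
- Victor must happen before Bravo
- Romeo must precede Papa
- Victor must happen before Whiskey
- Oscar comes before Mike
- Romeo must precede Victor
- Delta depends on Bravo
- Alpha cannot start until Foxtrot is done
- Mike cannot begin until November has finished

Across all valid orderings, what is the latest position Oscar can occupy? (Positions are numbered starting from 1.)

Following every chain forward from Oscar, the operations that must come later are Papa, Mike — 2 of them.
So at least 2 operations follow Oscar, putting Oscar no later than position 10. That position is achievable by scheduling everything else first.

10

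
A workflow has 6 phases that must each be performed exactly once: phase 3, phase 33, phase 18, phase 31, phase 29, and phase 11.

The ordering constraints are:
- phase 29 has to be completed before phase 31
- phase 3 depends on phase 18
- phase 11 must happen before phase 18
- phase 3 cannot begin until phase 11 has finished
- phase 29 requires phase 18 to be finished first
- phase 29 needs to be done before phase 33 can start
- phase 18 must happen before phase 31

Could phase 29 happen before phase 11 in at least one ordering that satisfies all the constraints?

The constraints give a chain phase 11 → phase 18 → phase 29, which forces phase 11 before phase 29.
So no valid ordering can have phase 29 before phase 11.

No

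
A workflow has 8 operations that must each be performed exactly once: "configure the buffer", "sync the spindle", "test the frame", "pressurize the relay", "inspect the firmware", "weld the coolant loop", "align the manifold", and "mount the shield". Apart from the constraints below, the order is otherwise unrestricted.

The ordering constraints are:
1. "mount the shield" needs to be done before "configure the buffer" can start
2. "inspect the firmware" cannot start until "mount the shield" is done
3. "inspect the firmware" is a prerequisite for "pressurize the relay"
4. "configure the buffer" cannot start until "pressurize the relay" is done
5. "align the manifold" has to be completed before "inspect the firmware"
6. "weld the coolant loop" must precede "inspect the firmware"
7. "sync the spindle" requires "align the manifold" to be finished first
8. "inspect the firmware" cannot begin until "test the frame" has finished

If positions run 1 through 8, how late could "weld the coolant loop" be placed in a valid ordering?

Every operation that must follow "weld the coolant loop" has to come after it. Tracing all chains starting from "weld the coolant loop", those operations are: "configure the buffer", "pressurize the relay", "inspect the firmware" — 3 in total.
With 3 mandatory successors out of 8 operations total, the latest slot for "weld the coolant loop" is 8−3 = 5, and it's reachable by doing all non-successors before "weld the coolant loop".

5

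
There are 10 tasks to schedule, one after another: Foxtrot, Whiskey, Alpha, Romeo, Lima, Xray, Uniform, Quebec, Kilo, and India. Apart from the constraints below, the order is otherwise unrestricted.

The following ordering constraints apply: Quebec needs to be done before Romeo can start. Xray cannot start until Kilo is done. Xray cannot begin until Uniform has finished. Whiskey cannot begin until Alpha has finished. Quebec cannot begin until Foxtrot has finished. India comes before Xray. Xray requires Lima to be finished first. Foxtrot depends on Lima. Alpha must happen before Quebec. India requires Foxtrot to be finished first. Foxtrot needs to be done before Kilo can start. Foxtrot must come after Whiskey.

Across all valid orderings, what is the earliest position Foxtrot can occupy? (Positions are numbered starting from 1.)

The tasks that are forced before Foxtrot, directly or transitively, are Whiskey, Alpha, Lima. That's 3 tasks.
With 3 mandatory predecessors, the earliest Foxtrot can sit is position 3+1 = 4, and placing just those 3 first achieves it.

4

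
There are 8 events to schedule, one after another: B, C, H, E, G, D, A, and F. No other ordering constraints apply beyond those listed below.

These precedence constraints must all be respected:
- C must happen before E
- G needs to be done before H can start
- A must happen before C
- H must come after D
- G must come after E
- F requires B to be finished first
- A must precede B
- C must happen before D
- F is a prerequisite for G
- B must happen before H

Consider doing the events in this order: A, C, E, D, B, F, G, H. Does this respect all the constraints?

Yes

Every stated constraint is respected: A sits at position 1, ahead of B at position 5, and each of the other listed pairs likewise has the predecessor earlier in the sequence.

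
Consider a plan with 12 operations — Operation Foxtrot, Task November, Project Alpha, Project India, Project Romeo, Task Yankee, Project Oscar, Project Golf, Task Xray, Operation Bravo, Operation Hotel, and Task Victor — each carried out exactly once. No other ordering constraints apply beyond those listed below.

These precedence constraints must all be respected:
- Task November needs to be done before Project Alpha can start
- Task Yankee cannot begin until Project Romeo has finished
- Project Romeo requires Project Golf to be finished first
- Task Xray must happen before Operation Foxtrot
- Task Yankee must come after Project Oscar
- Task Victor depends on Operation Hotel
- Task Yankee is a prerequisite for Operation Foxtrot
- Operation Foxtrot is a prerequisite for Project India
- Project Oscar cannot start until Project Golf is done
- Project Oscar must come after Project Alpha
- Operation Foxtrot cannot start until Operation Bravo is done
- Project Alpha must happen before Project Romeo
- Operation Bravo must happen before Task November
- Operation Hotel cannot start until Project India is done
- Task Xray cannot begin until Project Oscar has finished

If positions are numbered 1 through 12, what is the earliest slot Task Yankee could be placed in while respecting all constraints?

7

Every operation that must precede Task Yankee has to come before it. Tracing all chains that end at Task Yankee, those operations are: Task November, Project Alpha, Project Romeo, Project Oscar, Project Golf, Operation Bravo — 6 in total.
With 6 mandatory predecessors, the earliest Task Yankee can sit is position 6+1 = 7, and placing just those 6 first achieves it.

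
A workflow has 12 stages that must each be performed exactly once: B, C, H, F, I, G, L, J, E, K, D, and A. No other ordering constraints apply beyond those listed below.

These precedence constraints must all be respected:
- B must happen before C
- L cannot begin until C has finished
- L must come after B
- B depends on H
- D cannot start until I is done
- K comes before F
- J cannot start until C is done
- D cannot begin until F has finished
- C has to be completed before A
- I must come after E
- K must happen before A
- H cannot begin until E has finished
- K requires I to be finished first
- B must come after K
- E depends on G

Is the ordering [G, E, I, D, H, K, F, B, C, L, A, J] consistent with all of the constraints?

No

The sequence places D ahead of F.
But one of the constraints requires F before D, so this ordering violates it.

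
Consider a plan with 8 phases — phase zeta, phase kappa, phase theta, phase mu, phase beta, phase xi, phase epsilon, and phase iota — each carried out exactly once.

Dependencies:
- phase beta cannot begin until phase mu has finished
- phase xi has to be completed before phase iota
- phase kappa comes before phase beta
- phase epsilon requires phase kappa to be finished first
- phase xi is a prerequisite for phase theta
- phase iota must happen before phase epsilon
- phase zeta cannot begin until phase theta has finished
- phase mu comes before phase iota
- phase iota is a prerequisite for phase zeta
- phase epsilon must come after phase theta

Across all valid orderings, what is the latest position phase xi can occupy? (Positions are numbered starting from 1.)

4

Following every chain forward from phase xi, the phases that must come later are phase zeta, phase theta, phase epsilon, phase iota — 4 of them.
With 4 mandatory successors out of 8 phases total, the latest slot for phase xi is 8−4 = 4, and it's reachable by doing all non-successors before phase xi.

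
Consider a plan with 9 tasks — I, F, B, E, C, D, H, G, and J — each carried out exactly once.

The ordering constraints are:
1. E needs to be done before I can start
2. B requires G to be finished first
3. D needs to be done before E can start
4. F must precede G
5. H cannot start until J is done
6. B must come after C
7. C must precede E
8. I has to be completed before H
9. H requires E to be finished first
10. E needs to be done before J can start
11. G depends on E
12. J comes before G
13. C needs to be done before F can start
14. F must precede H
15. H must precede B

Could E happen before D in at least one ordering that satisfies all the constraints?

No

Following D → E, D must precede E in every valid ordering.
Hence E can never be scheduled before D.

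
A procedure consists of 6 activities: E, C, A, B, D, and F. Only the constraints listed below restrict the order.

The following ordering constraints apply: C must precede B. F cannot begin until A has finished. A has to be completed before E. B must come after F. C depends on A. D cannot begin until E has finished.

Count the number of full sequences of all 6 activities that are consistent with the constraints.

Only A has no prerequisites, so it must go first.
Enumerating by repeatedly choosing an available activity (one whose prerequisites are all placed) gives 20 distinct complete orderings.

20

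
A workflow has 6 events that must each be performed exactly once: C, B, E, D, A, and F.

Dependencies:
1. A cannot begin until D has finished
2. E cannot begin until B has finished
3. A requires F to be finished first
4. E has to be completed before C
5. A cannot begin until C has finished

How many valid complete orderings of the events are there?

The events with no prerequisites are B, D, F; any of them can be placed first.
Counting all ways to extend the partial order to a total order gives 20.

20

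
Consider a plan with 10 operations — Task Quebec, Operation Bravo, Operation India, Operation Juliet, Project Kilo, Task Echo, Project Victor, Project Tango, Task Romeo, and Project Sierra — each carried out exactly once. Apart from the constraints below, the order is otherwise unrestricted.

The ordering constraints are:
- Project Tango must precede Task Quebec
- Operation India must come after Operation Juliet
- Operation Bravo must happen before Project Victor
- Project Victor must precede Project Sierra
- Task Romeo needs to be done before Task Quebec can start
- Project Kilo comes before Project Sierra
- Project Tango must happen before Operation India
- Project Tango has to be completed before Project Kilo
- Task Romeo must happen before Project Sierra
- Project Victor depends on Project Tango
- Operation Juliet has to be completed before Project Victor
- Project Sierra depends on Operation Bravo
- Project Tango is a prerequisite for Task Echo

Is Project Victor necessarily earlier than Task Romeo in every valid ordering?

No

No chain of constraints connects Project Victor to Task Romeo in either direction.
So Project Victor can come before Task Romeo or after — it is not forced.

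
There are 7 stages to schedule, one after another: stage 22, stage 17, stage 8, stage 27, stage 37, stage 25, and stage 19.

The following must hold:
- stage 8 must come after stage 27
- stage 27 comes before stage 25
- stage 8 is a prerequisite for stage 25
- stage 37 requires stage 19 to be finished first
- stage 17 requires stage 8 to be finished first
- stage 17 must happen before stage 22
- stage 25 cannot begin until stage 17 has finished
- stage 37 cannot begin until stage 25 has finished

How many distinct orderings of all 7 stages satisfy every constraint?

17

2 stages have no prerequisites (stage 27, stage 19), so any of them could come first.
Enumerating by repeatedly choosing an available stage (one whose prerequisites are all placed) gives 17 distinct complete orderings.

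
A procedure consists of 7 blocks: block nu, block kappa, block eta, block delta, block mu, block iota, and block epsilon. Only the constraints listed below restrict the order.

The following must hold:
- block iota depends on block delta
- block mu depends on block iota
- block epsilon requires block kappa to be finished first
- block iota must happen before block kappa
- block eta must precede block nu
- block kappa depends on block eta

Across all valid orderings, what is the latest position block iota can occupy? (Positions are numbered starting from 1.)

Following every chain forward from block iota, the blocks that must come later are block kappa, block mu, block epsilon — 3 of them.
With 3 mandatory successors out of 7 blocks total, the latest slot for block iota is 7−3 = 4, and it's reachable by doing all non-successors before block iota.

4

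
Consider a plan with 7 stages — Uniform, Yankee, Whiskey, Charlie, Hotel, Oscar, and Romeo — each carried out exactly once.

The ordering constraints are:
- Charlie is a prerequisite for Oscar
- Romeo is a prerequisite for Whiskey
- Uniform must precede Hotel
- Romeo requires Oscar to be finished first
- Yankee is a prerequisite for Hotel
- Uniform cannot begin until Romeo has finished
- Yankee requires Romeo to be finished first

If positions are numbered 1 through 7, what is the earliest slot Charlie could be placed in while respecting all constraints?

1

No constraint forces any other stage before Charlie, so it can be placed first.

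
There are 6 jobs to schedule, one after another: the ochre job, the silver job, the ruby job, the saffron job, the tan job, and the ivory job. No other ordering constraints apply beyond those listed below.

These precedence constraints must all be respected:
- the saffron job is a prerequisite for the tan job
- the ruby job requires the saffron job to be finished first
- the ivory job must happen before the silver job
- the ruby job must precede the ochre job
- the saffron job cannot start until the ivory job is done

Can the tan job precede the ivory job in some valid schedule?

Following the ivory job → the saffron job → the tan job, the ivory job must precede the tan job in every valid ordering.
Hence the tan job can never be scheduled before the ivory job.

No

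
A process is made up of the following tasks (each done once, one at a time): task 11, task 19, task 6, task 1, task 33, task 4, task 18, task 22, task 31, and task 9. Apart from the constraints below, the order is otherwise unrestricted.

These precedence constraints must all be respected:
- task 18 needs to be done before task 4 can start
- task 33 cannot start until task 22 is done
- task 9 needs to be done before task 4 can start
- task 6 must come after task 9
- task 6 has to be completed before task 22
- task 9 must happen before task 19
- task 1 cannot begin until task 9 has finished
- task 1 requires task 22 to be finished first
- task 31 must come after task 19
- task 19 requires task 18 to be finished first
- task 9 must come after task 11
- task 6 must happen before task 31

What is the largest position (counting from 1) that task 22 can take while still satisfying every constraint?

8

The tasks that are forced after task 22, directly or by a chain of constraints, are task 1, task 33. That's 2 tasks.
So at least 2 tasks follow task 22, putting task 22 no later than position 8. That position is achievable by scheduling everything else first.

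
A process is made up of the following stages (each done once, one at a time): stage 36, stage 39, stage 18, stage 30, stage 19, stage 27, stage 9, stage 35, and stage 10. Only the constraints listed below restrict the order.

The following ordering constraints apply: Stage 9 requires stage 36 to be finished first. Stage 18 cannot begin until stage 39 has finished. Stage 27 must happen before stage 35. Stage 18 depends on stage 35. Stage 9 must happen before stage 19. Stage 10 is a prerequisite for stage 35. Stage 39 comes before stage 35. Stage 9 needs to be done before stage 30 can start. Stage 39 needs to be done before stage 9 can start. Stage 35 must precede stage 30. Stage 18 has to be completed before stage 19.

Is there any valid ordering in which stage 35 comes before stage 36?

Yes

Nothing in the constraints forces stage 36 before stage 35 — there is no chain from stage 36 to stage 35.
So a valid ordering placing stage 35 earlier than stage 36 exists.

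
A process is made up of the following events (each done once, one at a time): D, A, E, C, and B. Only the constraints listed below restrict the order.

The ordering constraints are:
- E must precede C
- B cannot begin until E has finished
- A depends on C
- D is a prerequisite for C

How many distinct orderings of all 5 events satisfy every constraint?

The events with no prerequisites are D, E; any of them can be placed first.
Counting all ways to extend the partial order to a total order gives 7.

7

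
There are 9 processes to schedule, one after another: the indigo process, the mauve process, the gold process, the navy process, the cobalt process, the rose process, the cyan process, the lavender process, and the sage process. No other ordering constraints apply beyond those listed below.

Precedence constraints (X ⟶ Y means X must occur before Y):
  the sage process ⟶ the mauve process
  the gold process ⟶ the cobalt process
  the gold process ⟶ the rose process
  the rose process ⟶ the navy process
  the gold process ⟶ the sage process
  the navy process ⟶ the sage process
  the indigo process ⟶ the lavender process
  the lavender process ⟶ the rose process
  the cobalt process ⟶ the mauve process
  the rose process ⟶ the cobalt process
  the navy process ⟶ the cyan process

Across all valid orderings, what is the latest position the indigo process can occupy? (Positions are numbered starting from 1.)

2

Every process that must follow the indigo process has to come after it. Tracing all chains starting from the indigo process, those processes are: the mauve process, the navy process, the cobalt process, the rose process, the cyan process, the lavender process, the sage process — 7 in total.
So at least 7 processes follow the indigo process, putting the indigo process no later than position 2. That position is achievable by scheduling everything else first.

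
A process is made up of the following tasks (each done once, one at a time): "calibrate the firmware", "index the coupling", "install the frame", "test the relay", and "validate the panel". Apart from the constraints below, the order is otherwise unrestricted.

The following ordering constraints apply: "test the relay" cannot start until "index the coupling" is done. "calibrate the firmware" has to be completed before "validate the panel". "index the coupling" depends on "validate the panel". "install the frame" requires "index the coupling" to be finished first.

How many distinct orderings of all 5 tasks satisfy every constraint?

2

"calibrate the firmware" is the only task with nothing required before it, so every ordering starts there.
Counting all ways to extend the partial order to a total order gives 2.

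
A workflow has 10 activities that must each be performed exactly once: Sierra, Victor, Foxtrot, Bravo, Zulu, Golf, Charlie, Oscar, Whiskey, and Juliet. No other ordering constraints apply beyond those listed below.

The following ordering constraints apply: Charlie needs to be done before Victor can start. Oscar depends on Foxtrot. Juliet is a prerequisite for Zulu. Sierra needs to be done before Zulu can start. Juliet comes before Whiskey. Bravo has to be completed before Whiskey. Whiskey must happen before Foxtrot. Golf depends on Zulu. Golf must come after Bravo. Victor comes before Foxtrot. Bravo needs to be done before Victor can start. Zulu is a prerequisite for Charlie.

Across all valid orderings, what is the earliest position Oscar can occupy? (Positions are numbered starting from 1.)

Working backwards through the constraints from Oscar, its full set of required predecessors is Sierra, Victor, Foxtrot, Bravo, Zulu, Charlie, Whiskey, Juliet — 8 of them.
With 8 mandatory predecessors, the earliest Oscar can sit is position 8+1 = 9, and placing just those 8 first achieves it.

9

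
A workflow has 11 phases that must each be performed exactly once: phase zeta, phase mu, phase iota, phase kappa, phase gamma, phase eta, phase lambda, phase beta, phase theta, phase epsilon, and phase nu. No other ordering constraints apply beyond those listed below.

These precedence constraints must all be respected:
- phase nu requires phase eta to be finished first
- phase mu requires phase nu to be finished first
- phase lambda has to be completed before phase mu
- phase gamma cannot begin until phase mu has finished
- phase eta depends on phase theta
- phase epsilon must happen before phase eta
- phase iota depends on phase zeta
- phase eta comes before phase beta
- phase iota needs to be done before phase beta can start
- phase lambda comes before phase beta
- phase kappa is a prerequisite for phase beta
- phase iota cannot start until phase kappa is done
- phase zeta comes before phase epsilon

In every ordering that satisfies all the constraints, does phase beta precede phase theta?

In fact the dependencies run the other way: phase theta → phase eta → phase beta.
So phase beta never precedes phase theta.

No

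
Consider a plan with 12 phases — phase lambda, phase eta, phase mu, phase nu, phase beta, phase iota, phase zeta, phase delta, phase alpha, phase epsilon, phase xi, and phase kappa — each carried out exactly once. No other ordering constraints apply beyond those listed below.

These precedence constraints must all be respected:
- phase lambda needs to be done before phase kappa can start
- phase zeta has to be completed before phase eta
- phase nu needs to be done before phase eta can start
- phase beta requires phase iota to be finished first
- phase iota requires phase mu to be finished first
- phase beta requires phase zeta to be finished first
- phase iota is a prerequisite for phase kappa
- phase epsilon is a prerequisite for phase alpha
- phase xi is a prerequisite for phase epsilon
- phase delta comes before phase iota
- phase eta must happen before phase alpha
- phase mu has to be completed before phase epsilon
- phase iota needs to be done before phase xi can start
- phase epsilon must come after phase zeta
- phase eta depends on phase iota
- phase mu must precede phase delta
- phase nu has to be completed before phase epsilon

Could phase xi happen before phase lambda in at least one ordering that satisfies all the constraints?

Yes

The constraints leave phase xi and phase lambda unordered relative to each other; nothing requires phase lambda earlier.
So a valid ordering placing phase xi earlier than phase lambda exists.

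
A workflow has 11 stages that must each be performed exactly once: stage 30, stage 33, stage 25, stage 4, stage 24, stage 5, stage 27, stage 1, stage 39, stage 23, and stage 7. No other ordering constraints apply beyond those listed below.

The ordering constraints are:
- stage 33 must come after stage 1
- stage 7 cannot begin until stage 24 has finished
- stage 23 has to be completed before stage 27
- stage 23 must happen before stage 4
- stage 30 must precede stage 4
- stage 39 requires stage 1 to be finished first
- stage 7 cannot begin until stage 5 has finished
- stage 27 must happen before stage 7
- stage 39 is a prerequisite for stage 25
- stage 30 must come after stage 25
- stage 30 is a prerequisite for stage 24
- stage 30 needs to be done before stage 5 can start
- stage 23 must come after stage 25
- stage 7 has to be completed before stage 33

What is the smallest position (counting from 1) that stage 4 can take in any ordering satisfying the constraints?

Working backwards through the constraints from stage 4, its full set of required predecessors is stage 30, stage 25, stage 1, stage 39, stage 23 — 5 of them.
So at minimum 5 stages come before stage 4, putting stage 4 no earlier than position 6. That position is achievable by scheduling exactly those predecessors first.

6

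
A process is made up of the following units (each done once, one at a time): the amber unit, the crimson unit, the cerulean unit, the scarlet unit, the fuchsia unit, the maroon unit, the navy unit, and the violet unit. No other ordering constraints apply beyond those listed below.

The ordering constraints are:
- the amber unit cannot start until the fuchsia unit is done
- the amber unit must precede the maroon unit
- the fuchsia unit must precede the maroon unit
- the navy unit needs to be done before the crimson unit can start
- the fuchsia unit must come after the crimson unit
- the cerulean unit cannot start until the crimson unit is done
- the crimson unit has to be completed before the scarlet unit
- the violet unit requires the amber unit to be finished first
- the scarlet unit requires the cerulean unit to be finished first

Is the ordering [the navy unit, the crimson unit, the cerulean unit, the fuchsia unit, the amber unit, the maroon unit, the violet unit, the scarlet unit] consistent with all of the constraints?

Checking each listed constraint against this order: for instance, the crimson unit is in position 2 and the scarlet unit in position 8, so that constraint holds — and the remaining constraints check out the same way.

Yes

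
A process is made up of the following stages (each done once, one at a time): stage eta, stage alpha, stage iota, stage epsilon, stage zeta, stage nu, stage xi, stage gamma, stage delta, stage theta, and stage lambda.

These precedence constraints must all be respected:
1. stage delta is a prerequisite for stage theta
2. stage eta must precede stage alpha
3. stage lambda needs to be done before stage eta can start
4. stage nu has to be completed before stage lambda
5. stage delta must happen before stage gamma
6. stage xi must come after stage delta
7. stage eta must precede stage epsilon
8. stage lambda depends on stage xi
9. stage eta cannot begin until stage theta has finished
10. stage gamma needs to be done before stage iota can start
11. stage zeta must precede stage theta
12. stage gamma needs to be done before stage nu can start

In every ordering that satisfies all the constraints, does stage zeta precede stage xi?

Stage zeta and stage xi are not related by any chain of constraints.
There exist valid orderings with stage xi before stage zeta, so stage zeta is not required to come first.

No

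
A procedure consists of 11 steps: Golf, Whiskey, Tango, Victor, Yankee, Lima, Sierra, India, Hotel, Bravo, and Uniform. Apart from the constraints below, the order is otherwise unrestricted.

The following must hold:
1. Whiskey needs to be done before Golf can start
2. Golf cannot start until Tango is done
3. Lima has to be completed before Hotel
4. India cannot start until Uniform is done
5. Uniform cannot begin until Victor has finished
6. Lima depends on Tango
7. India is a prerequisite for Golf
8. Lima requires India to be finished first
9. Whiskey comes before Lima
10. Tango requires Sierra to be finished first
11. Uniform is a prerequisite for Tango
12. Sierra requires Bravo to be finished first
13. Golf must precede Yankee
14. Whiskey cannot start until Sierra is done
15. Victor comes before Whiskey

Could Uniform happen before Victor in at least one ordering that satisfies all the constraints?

No

The constraints give a chain Victor → Uniform, which forces Victor before Uniform.
So no valid ordering can have Uniform before Victor.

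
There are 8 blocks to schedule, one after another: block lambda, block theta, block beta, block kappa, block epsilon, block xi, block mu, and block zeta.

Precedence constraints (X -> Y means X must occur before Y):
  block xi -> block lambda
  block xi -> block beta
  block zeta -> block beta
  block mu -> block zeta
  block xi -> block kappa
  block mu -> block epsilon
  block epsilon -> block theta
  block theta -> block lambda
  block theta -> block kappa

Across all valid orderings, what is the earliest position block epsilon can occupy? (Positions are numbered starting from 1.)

The only block forced before block epsilon (directly or transitively) is block mu.
So at minimum 1 block comes before block epsilon, putting block epsilon no earlier than position 2. That position is achievable by scheduling exactly that predecessor first.

2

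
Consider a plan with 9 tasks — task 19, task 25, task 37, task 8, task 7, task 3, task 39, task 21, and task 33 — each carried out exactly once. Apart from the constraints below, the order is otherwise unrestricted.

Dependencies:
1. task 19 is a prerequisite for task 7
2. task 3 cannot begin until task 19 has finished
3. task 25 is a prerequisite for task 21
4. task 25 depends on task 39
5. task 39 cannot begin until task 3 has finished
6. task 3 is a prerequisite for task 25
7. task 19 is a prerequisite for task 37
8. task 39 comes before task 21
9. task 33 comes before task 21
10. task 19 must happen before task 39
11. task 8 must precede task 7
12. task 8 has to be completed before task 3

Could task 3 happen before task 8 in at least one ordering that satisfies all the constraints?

There is a dependency chain task 8 → task 3, so task 3 always comes after task 8.
Hence task 3 can never be scheduled before task 8.

No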